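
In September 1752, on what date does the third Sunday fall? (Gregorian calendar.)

September 17, 1752

September 1, 1752 is a Friday.
The first Sunday is therefore September 3 (2 days later).
The third Sunday is 3 + 2×7 = September 17.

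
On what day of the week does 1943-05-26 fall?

Doomsday rule: the anchor day for the 1900s is Wednesday. For year 43: 43÷12 = 3 r 7, and 7÷4 = 1, so 3+7+1 = 11.
Wednesday + 11 ≡ Sunday — that's 1943's doomsday.
In May the doomsday date is May 9.
May 26 is 17 days after May 9; 17 mod 7 = 3, so Sunday + 3 = Wednesday.

Wednesday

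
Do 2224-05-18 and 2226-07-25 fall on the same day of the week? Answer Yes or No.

From May 18, 2224 to Jul 25, 2226 is 798 days.
798 mod 7 = 0, so they are the same weekday.
(May 18, 2224 is a Tuesday; Jul 25, 2226 is a Tuesday.)

Yes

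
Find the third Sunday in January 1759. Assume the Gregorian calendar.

January 1, 1759 is a Monday.
The first Sunday is therefore January 7 (6 days later).
The third Sunday is 7 + 2×7 = January 21.

January 21, 1759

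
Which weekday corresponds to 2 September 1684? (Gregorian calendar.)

Doomsday rule: the anchor day for the 1600s is Tuesday. For year 84: 84÷12 = 7 r 0, and 0÷4 = 0, so 7+0+0 = 7.
Tuesday + 7 ≡ Tuesday — that's 1684's doomsday.
In September the doomsday date is Sep 5.
Sep 2 is 3 days before Sep 5; 3 mod 7 = 3, so Tuesday − 3 = Saturday.

Saturday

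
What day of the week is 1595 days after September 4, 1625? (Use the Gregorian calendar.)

Wednesday

Sep 4, 1625 is a Thursday.
1595 mod 7 = 6, so 1595 days after a Thursday is Thursday + 6 = Wednesday.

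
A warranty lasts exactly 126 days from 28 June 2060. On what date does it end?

Jun has 30 days: +3 → Jul 1, 2060 (123 left).
Jul has 31 days: +31 → Aug 1, 2060 (92 left).
Aug has 31 days: +31 → Sep 1, 2060 (61 left).
Sep has 30 days: +30 → Oct 1, 2060 (31 left).
Oct has 31 days: +31 → Nov 1, 2060 (0 left).

November 1, 2060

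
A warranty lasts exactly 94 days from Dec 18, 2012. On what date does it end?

March 22, 2013

Dec has 31 days: +14 → Jan 1, 2013 (80 left).
Jan has 31 days: +31 → Feb 1, 2013 (49 left).
Feb has 28 days: +28 → Mar 1, 2013 (21 left).
+21 → Mar 22, 2013.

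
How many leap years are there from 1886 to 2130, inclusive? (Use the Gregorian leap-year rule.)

59

Multiples of 4 in [1886,2130]: 61.
Of those, multiples of 100: 3 (not leap unless ÷400).
Multiples of 400: 1.
Leap years = 61 − 3 + 1 = 59.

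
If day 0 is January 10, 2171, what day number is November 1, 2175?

Jan 10, 2171 → Jan 10, 2172: 365 days.
Jan 10, 2172 → Jan 10, 2173: 366 days (Feb 29, 2172 is in that span).
Jan 10, 2173 → Jan 10, 2174: 365 days.
Jan 10, 2174 → Jan 10, 2175: 365 days.
Jan 10, 2175 → Feb 10, 2175: 31 days (January has 31).
Feb 10, 2175 → Mar 10, 2175: 28 days (February has 28).
Mar 10, 2175 → Apr 10, 2175: 31 days (March has 31).
Apr 10, 2175 → May 10, 2175: 30 days (April has 30).
May 10, 2175 → Jun 10, 2175: 31 days (May has 31).
Jun 10, 2175 → Jul 10, 2175: 30 days (June has 30).
Jul 10, 2175 → Aug 10, 2175: 31 days (July has 31).
Aug 10, 2175 → Sep 10, 2175: 31 days (August has 31).
Sep 10, 2175 → Oct 10, 2175: 30 days (September has 30).
Oct 10, 2175 → Nov 1, 2175: 22 days.
Total: 1756 days.

1756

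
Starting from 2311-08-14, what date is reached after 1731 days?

May 10, 2316

+366 (one year; includes Feb 29, 2312) → Aug 14, 2312 (1365 left).
+365 (one year) → Aug 14, 2313 (1000 left).
+365 (one year) → Aug 14, 2314 (635 left).
+365 (one year) → Aug 14, 2315 (270 left).
Aug has 31 days: +18 → Sep 1, 2315 (252 left).
Sep has 30 days: +30 → Oct 1, 2315 (222 left).
Oct has 31 days: +31 → Nov 1, 2315 (191 left).
Nov has 30 days: +30 → Dec 1, 2315 (161 left).
Dec has 31 days: +31 → Jan 1, 2316 (130 left).
Jan has 31 days: +31 → Feb 1, 2316 (99 left).
Feb has 29 days: +29 → Mar 1, 2316 (70 left).
Mar has 31 days: +31 → Apr 1, 2316 (39 left).
Apr has 30 days: +30 → May 1, 2316 (9 left).
+9 → May 10, 2316.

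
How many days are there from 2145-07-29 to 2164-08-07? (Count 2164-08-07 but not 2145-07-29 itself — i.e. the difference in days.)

Jul 29, 2145 → Jul 29, 2146: 365 days.
Jul 29, 2146 → Jul 29, 2147: 365 days.
Jul 29, 2147 → Jul 29, 2148: 366 days (Feb 29, 2148 is in that span).
Jul 29, 2148 → Jul 29, 2149: 365 days.
Jul 29, 2149 → Jul 29, 2150: 365 days.
Jul 29, 2150 → Jul 29, 2151: 365 days.
Jul 29, 2151 → Jul 29, 2152: 366 days (Feb 29, 2152 is in that span).
Jul 29, 2152 → Jul 29, 2153: 365 days.
Jul 29, 2153 → Jul 29, 2154: 365 days.
Jul 29, 2154 → Jul 29, 2155: 365 days.
Jul 29, 2155 → Jul 29, 2156: 366 days (Feb 29, 2156 is in that span).
Jul 29, 2156 → Jul 29, 2157: 365 days.
Jul 29, 2157 → Jul 29, 2158: 365 days.
Jul 29, 2158 → Jul 29, 2159: 365 days.
Jul 29, 2159 → Jul 29, 2160: 366 days (Feb 29, 2160 is in that span).
Jul 29, 2160 → Jul 29, 2161: 365 days.
Jul 29, 2161 → Jul 29, 2162: 365 days.
Jul 29, 2162 → Jul 29, 2163: 365 days.
Jul 29, 2163 → Aug 29, 2163: 31 days (July has 31).
Aug 29, 2163 → Sep 29, 2163: 31 days (August has 31).
Sep 29, 2163 → Oct 29, 2163: 30 days (September has 30).
Oct 29, 2163 → Nov 29, 2163: 31 days (October has 31).
Nov 29, 2163 → Dec 29, 2163: 30 days (November has 30).
Dec 29, 2163 → Jan 29, 2164: 31 days (December has 31).
Jan 29, 2164 → Feb 29, 2164: 31 days (January has 31).
Feb 29, 2164 → Mar 29, 2164: 29 days (February has 29).
Mar 29, 2164 → Apr 29, 2164: 31 days (March has 31).
Apr 29, 2164 → May 29, 2164: 30 days (April has 30).
May 29, 2164 → Jun 29, 2164: 31 days (May has 31).
Jun 29, 2164 → Jul 29, 2164: 30 days (June has 30).
Jul 29, 2164 → Aug 7, 2164: 9 days.
Total: 6949 days.

6949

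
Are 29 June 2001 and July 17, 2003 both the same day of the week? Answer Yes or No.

No

From Jun 29, 2001 to Jul 17, 2003 is 748 days.
748 mod 7 = 6, so they are different weekdays.
(Jun 29, 2001 is a Friday; Jul 17, 2003 is a Thursday.)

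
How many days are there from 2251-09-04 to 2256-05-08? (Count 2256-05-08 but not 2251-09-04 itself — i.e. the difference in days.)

1708

Sep 4, 2251 → Sep 4, 2252: 366 days (Feb 29, 2252 is in that span).
Sep 4, 2252 → Sep 4, 2253: 365 days.
Sep 4, 2253 → Sep 4, 2254: 365 days.
Sep 4, 2254 → Sep 4, 2255: 365 days.
Sep 4, 2255 → Oct 4, 2255: 30 days (September has 30).
Oct 4, 2255 → Nov 4, 2255: 31 days (October has 31).
Nov 4, 2255 → Dec 4, 2255: 30 days (November has 30).
Dec 4, 2255 → Jan 4, 2256: 31 days (December has 31).
Jan 4, 2256 → Feb 4, 2256: 31 days (January has 31).
Feb 4, 2256 → Mar 4, 2256: 29 days (February has 29).
Mar 4, 2256 → Apr 4, 2256: 31 days (March has 31).
Apr 4, 2256 → May 4, 2256: 30 days (April has 30).
May 4, 2256 → May 8, 2256: 4 days.
Total: 1708 days.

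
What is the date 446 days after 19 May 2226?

August 8, 2227

+365 (one year) → May 19, 2227 (81 left).
May has 31 days: +13 → Jun 1, 2227 (68 left).
Jun has 30 days: +30 → Jul 1, 2227 (38 left).
Jul has 31 days: +31 → Aug 1, 2227 (7 left).
+7 → Aug 8, 2227.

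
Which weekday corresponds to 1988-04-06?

Doomsday rule: the anchor day for the 1900s is Wednesday. For year 88: 88÷12 = 7 r 4, and 4÷4 = 1, so 7+4+1 = 12.
Wednesday + 12 ≡ Monday — that's 1988's doomsday.
In April the doomsday date is Apr 4.
Apr 6 is 2 days after Apr 4; 2 mod 7 = 2, so Monday + 2 = Wednesday.

Wednesday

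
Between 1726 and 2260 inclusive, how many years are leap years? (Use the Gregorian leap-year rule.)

130

Multiples of 4 in [1726,2260]: 134.
Of those, multiples of 100: 5 (not leap unless ÷400).
Multiples of 400: 1.
Leap years = 134 − 5 + 1 = 130.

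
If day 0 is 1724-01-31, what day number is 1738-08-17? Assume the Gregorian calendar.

5312

Jan 31, 1724 → Jan 31, 1725: 366 days (Feb 29, 1724 is in that span).
Jan 31, 1725 → Jan 31, 1726: 365 days.
Jan 31, 1726 → Jan 31, 1727: 365 days.
Jan 31, 1727 → Jan 31, 1728: 365 days.
Jan 31, 1728 → Jan 31, 1729: 366 days (Feb 29, 1728 is in that span).
Jan 31, 1729 → Jan 31, 1730: 365 days.
Jan 31, 1730 → Jan 31, 1731: 365 days.
Jan 31, 1731 → Jan 31, 1732: 365 days.
Jan 31, 1732 → Jan 31, 1733: 366 days (Feb 29, 1732 is in that span).
Jan 31, 1733 → Jan 31, 1734: 365 days.
Jan 31, 1734 → Jan 31, 1735: 365 days.
Jan 31, 1735 → Jan 31, 1736: 365 days.
Jan 31, 1736 → Jan 31, 1737: 366 days (Feb 29, 1736 is in that span).
Jan 31, 1737 → Jan 31, 1738: 365 days.
Jan 31, 1738 → Feb 28, 1738: 28 days (January has 31).
Feb 28, 1738 → Mar 28, 1738: 28 days (February has 28).
Mar 28, 1738 → Apr 28, 1738: 31 days (March has 31).
Apr 28, 1738 → May 28, 1738: 30 days (April has 30).
May 28, 1738 → Jun 28, 1738: 31 days (May has 31).
Jun 28, 1738 → Jul 28, 1738: 30 days (June has 30).
Jul 28, 1738 → Aug 17, 1738: 20 days.
Total: 5312 days.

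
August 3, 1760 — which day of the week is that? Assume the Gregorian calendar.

Sunday

Doomsday rule: the anchor day for the 1700s is Sunday. For year 60: 60÷12 = 5 r 0, and 0÷4 = 0, so 5+0+0 = 5.
Sunday + 5 ≡ Friday — that's 1760's doomsday.
In August the doomsday date is Aug 8.
Aug 3 is 5 days before Aug 8; 5 mod 7 = 5, so Friday − 5 = Sunday.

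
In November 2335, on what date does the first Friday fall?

November 1, 2335 is a Friday.
The first Friday is therefore November 1 (same day).

November 1, 2335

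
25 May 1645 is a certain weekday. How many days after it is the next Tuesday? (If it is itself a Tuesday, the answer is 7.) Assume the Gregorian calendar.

5

May 25, 1645 is a Thursday.
From Thursday to the next Tuesday is 5 days.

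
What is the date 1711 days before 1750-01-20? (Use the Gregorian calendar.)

−365 (one year) → Jan 20, 1749 (1346 left).
−366 (one year; includes Feb 29, 1748) → Jan 20, 1748 (980 left).
−365 (one year) → Jan 20, 1747 (615 left).
−365 (one year) → Jan 20, 1746 (250 left).
−20 → Dec 31, 1745 (end of Dec, 31 days; 230 left).
−31 → Nov 30, 1745 (end of Nov, 30 days; 199 left).
−30 → Oct 31, 1745 (end of Oct, 31 days; 169 left).
−31 → Sep 30, 1745 (end of Sep, 30 days; 138 left).
−30 → Aug 31, 1745 (end of Aug, 31 days; 108 left).
−31 → Jul 31, 1745 (end of Jul, 31 days; 77 left).
−31 → Jun 30, 1745 (end of Jun, 30 days; 46 left).
−30 → May 31, 1745 (end of May, 31 days; 16 left).
−16 → May 15, 1745.

May 15, 1745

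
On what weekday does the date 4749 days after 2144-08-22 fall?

Tuesday

First find the weekday of Aug 22, 2144. Doomsday rule: the anchor day for the 2100s is Sunday. For year 44: 44÷12 = 3 r 8, and 8÷4 = 2, so 3+8+2 = 13.
Sunday + 13 ≡ Saturday — that's 2144's doomsday.
In August the doomsday date is Aug 8.
Aug 22 is 14 days after Aug 8; 14 mod 7 = 0, so Saturday + 0 = Saturday.
4749 mod 7 = 3, so 4749 days after a Saturday is Saturday + 3 = Tuesday.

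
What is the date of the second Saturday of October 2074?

October 1, 2074 is a Monday.
The first Saturday is therefore October 6 (5 days later).
The second Saturday is 6 + 1×7 = October 13.

October 13, 2074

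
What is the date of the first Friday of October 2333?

October 1, 2333 is a Sunday.
The first Friday is therefore October 6 (5 days later).

October 6, 2333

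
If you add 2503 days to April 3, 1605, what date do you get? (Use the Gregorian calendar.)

+365 (one year) → Apr 3, 1606 (2138 left).
+365 (one year) → Apr 3, 1607 (1773 left).
+366 (one year; includes Feb 29, 1608) → Apr 3, 1608 (1407 left).
+365 (one year) → Apr 3, 1609 (1042 left).
+365 (one year) → Apr 3, 1610 (677 left).
+365 (one year) → Apr 3, 1611 (312 left).
Apr has 30 days: +28 → May 1, 1611 (284 left).
May has 31 days: +31 → Jun 1, 1611 (253 left).
Jun has 30 days: +30 → Jul 1, 1611 (223 left).
Jul has 31 days: +31 → Aug 1, 1611 (192 left).
Aug has 31 days: +31 → Sep 1, 1611 (161 left).
Sep has 30 days: +30 → Oct 1, 1611 (131 left).
Oct has 31 days: +31 → Nov 1, 1611 (100 left).
Nov has 30 days: +30 → Dec 1, 1611 (70 left).
Dec has 31 days: +31 → Jan 1, 1612 (39 left).
Jan has 31 days: +31 → Feb 1, 1612 (8 left).
+8 → Feb 9, 1612.

February 9, 1612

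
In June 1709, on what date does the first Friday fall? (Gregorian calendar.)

June 1, 1709 is a Saturday.
The first Friday is therefore June 7 (6 days later).

June 7, 1709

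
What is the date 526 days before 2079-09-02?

−365 (one year) → Sep 2, 2078 (161 left).
−2 → Aug 31, 2078 (end of Aug, 31 days; 159 left).
−31 → Jul 31, 2078 (end of Jul, 31 days; 128 left).
−31 → Jun 30, 2078 (end of Jun, 30 days; 97 left).
−30 → May 31, 2078 (end of May, 31 days; 67 left).
−31 → Apr 30, 2078 (end of Apr, 30 days; 36 left).
−30 → Mar 31, 2078 (end of Mar, 31 days; 6 left).
−6 → Mar 25, 2078.

March 25, 2078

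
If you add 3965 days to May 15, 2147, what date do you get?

March 23, 2158

+366 (one year; includes Feb 29, 2148) → May 15, 2148 (3599 left).
+365 (one year) → May 15, 2149 (3234 left).
+365 (one year) → May 15, 2150 (2869 left).
+365 (one year) → May 15, 2151 (2504 left).
+366 (one year; includes Feb 29, 2152) → May 15, 2152 (2138 left).
+365 (one year) → May 15, 2153 (1773 left).
+365 (one year) → May 15, 2154 (1408 left).
+365 (one year) → May 15, 2155 (1043 left).
+366 (one year; includes Feb 29, 2156) → May 15, 2156 (677 left).
+365 (one year) → May 15, 2157 (312 left).
May has 31 days: +17 → Jun 1, 2157 (295 left).
Jun has 30 days: +30 → Jul 1, 2157 (265 left).
Jul has 31 days: +31 → Aug 1, 2157 (234 left).
Aug has 31 days: +31 → Sep 1, 2157 (203 left).
Sep has 30 days: +30 → Oct 1, 2157 (173 left).
Oct has 31 days: +31 → Nov 1, 2157 (142 left).
Nov has 30 days: +30 → Dec 1, 2157 (112 left).
Dec has 31 days: +31 → Jan 1, 2158 (81 left).
Jan has 31 days: +31 → Feb 1, 2158 (50 left).
Feb has 28 days: +28 → Mar 1, 2158 (22 left).
+22 → Mar 23, 2158.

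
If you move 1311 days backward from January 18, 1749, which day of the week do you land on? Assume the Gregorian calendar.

Thursday

Jan 18, 1749 is a Saturday.
1311 mod 7 = 2, so 1311 days before a Saturday is Saturday − 2 = Thursday.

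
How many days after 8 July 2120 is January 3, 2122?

544

Jul 8, 2120 → Jul 8, 2121: 365 days.
Jul 8, 2121 → Aug 8, 2121: 31 days (July has 31).
Aug 8, 2121 → Sep 8, 2121: 31 days (August has 31).
Sep 8, 2121 → Oct 8, 2121: 30 days (September has 30).
Oct 8, 2121 → Nov 8, 2121: 31 days (October has 31).
Nov 8, 2121 → Dec 8, 2121: 30 days (November has 30).
Dec 8, 2121 → Jan 3, 2122: 26 days.
Total: 544 days.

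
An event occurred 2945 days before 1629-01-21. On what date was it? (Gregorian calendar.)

−366 (one year; includes Feb 29, 1628) → Jan 21, 1628 (2579 left).
−365 (one year) → Jan 21, 1627 (2214 left).
−365 (one year) → Jan 21, 1626 (1849 left).
−365 (one year) → Jan 21, 1625 (1484 left).
−366 (one year; includes Feb 29, 1624) → Jan 21, 1624 (1118 left).
−365 (one year) → Jan 21, 1623 (753 left).
−365 (one year) → Jan 21, 1622 (388 left).
−21 → Dec 31, 1621 (end of Dec, 31 days; 367 left).
−31 → Nov 30, 1621 (end of Nov, 30 days; 336 left).
−30 → Oct 31, 1621 (end of Oct, 31 days; 306 left).
−31 → Sep 30, 1621 (end of Sep, 30 days; 275 left).
−30 → Aug 31, 1621 (end of Aug, 31 days; 245 left).
−31 → Jul 31, 1621 (end of Jul, 31 days; 214 left).
−31 → Jun 30, 1621 (end of Jun, 30 days; 183 left).
−30 → May 31, 1621 (end of May, 31 days; 153 left).
−31 → Apr 30, 1621 (end of Apr, 30 days; 122 left).
−30 → Mar 31, 1621 (end of Mar, 31 days; 92 left).
−31 → Feb 28, 1621 (end of Feb, 28 days; 61 left).
−28 → Jan 31, 1621 (end of Jan, 31 days; 33 left).
−31 → Dec 31, 1620 (end of Dec, 31 days; 2 left).
−2 → Dec 29, 1620.

December 29, 1620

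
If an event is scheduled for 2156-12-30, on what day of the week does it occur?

Doomsday rule: the anchor day for the 2100s is Sunday. For year 56: 56÷12 = 4 r 8, and 8÷4 = 2, so 4+8+2 = 14.
Sunday + 14 ≡ Sunday — that's 2156's doomsday.
In December the doomsday date is Dec 12.
Dec 30 is 18 days after Dec 12; 18 mod 7 = 4, so Sunday + 4 = Thursday.

Thursday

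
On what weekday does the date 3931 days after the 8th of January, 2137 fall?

First find the weekday of Jan 8, 2137. Doomsday rule: the anchor day for the 2100s is Sunday. For year 37: 37÷12 = 3 r 1, and 1÷4 = 0, so 3+1+0 = 4.
Sunday + 4 ≡ Thursday — that's 2137's doomsday.
In January the doomsday date is Jan 3 (2137 is not a leap year).
Jan 8 is 5 days after Jan 3; 5 mod 7 = 5, so Thursday + 5 = Tuesday.
3931 mod 7 = 4, so 3931 days after a Tuesday is Tuesday + 4 = Saturday.

Saturday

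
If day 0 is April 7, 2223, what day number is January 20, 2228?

Apr 7, 2223 → Apr 7, 2224: 366 days (Feb 29, 2224 is in that span).
Apr 7, 2224 → Apr 7, 2225: 365 days.
Apr 7, 2225 → Apr 7, 2226: 365 days.
Apr 7, 2226 → Apr 7, 2227: 365 days.
Apr 7, 2227 → May 7, 2227: 30 days (April has 30).
May 7, 2227 → Jun 7, 2227: 31 days (May has 31).
Jun 7, 2227 → Jul 7, 2227: 30 days (June has 30).
Jul 7, 2227 → Aug 7, 2227: 31 days (July has 31).
Aug 7, 2227 → Sep 7, 2227: 31 days (August has 31).
Sep 7, 2227 → Oct 7, 2227: 30 days (September has 30).
Oct 7, 2227 → Nov 7, 2227: 31 days (October has 31).
Nov 7, 2227 → Dec 7, 2227: 30 days (November has 30).
Dec 7, 2227 → Jan 7, 2228: 31 days (December has 31).
Jan 7, 2228 → Jan 20, 2228: 13 days.
Total: 1749 days.

1749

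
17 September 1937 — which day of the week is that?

Friday

Doomsday rule: the anchor day for the 1900s is Wednesday. For year 37: 37÷12 = 3 r 1, and 1÷4 = 0, so 3+1+0 = 4.
Wednesday + 4 ≡ Sunday — that's 1937's doomsday.
In September the doomsday date is Sep 5.
Sep 17 is 12 days after Sep 5; 12 mod 7 = 5, so Sunday + 5 = Friday.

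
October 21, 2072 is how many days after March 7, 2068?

1689

Mar 7, 2068 → Mar 7, 2069: 365 days.
Mar 7, 2069 → Mar 7, 2070: 365 days.
Mar 7, 2070 → Mar 7, 2071: 365 days.
Mar 7, 2071 → Mar 7, 2072: 366 days (Feb 29, 2072 is in that span).
Mar 7, 2072 → Apr 7, 2072: 31 days (March has 31).
Apr 7, 2072 → May 7, 2072: 30 days (April has 30).
May 7, 2072 → Jun 7, 2072: 31 days (May has 31).
Jun 7, 2072 → Jul 7, 2072: 30 days (June has 30).
Jul 7, 2072 → Aug 7, 2072: 31 days (July has 31).
Aug 7, 2072 → Sep 7, 2072: 31 days (August has 31).
Sep 7, 2072 → Oct 7, 2072: 30 days (September has 30).
Oct 7, 2072 → Oct 21, 2072: 14 days.
Total: 1689 days.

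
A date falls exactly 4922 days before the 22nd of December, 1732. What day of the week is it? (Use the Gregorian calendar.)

Dec 22, 1732 is a Monday.
4922 mod 7 = 1, so 4922 days before a Monday is Monday − 1 = Sunday.

Sunday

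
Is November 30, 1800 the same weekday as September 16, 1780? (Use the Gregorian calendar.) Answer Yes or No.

From Sep 16, 1780 to Nov 30, 1800 is 7379 days.
7379 mod 7 = 1, so they are different weekdays.
(Sep 16, 1780 is a Saturday; Nov 30, 1800 is a Sunday.)

No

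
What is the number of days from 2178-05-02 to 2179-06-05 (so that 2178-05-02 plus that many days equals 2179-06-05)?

399

May 2, 2178 → Jun 2, 2178: 31 days (May has 31).
Jun 2, 2178 → Jul 2, 2178: 30 days (June has 30).
Jul 2, 2178 → Aug 2, 2178: 31 days (July has 31).
Aug 2, 2178 → Sep 2, 2178: 31 days (August has 31).
Sep 2, 2178 → Oct 2, 2178: 30 days (September has 30).
Oct 2, 2178 → Nov 2, 2178: 31 days (October has 31).
Nov 2, 2178 → Dec 2, 2178: 30 days (November has 30).
Dec 2, 2178 → Jan 2, 2179: 31 days (December has 31).
Jan 2, 2179 → Feb 2, 2179: 31 days (January has 31).
Feb 2, 2179 → Mar 2, 2179: 28 days (February has 28).
Mar 2, 2179 → Apr 2, 2179: 31 days (March has 31).
Apr 2, 2179 → May 2, 2179: 30 days (April has 30).
May 2, 2179 → Jun 2, 2179: 31 days (May has 31).
Jun 2, 2179 → Jun 5, 2179: 3 days.
Total: 399 days.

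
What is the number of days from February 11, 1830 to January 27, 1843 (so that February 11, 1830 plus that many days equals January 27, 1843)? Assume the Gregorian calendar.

4733

Feb 11, 1830 → Feb 11, 1831: 365 days.
Feb 11, 1831 → Feb 11, 1832: 365 days.
Feb 11, 1832 → Feb 11, 1833: 366 days (Feb 29, 1832 is in that span).
Feb 11, 1833 → Feb 11, 1834: 365 days.
Feb 11, 1834 → Feb 11, 1835: 365 days.
Feb 11, 1835 → Feb 11, 1836: 365 days.
Feb 11, 1836 → Feb 11, 1837: 366 days (Feb 29, 1836 is in that span).
Feb 11, 1837 → Feb 11, 1838: 365 days.
Feb 11, 1838 → Feb 11, 1839: 365 days.
Feb 11, 1839 → Feb 11, 1840: 365 days.
Feb 11, 1840 → Feb 11, 1841: 366 days (Feb 29, 1840 is in that span).
Feb 11, 1841 → Feb 11, 1842: 365 days.
Feb 11, 1842 → Mar 11, 1842: 28 days (February has 28).
Mar 11, 1842 → Apr 11, 1842: 31 days (March has 31).
Apr 11, 1842 → May 11, 1842: 30 days (April has 30).
May 11, 1842 → Jun 11, 1842: 31 days (May has 31).
Jun 11, 1842 → Jul 11, 1842: 30 days (June has 30).
Jul 11, 1842 → Aug 11, 1842: 31 days (July has 31).
Aug 11, 1842 → Sep 11, 1842: 31 days (August has 31).
Sep 11, 1842 → Oct 11, 1842: 30 days (September has 30).
Oct 11, 1842 → Nov 11, 1842: 31 days (October has 31).
Nov 11, 1842 → Dec 11, 1842: 30 days (November has 30).
Dec 11, 1842 → Jan 11, 1843: 31 days (December has 31).
Jan 11, 1843 → Jan 27, 1843: 16 days.
Total: 4733 days.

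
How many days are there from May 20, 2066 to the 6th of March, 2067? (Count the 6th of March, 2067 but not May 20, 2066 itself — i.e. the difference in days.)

May 20, 2066 → Jun 20, 2066: 31 days (May has 31).
Jun 20, 2066 → Jul 20, 2066: 30 days (June has 30).
Jul 20, 2066 → Aug 20, 2066: 31 days (July has 31).
Aug 20, 2066 → Sep 20, 2066: 31 days (August has 31).
Sep 20, 2066 → Oct 20, 2066: 30 days (September has 30).
Oct 20, 2066 → Nov 20, 2066: 31 days (October has 31).
Nov 20, 2066 → Dec 20, 2066: 30 days (November has 30).
Dec 20, 2066 → Jan 20, 2067: 31 days (December has 31).
Jan 20, 2067 → Feb 20, 2067: 31 days (January has 31).
Feb 20, 2067 → Mar 6, 2067: 14 days.
Total: 290 days.

290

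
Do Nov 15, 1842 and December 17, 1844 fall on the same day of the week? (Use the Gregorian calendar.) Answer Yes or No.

Yes

From Nov 15, 1842 to Dec 17, 1844 is 763 days.
763 mod 7 = 0, so they are the same weekday.
(Nov 15, 1842 is a Tuesday; Dec 17, 1844 is a Tuesday.)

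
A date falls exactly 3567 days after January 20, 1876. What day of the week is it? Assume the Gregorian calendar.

Monday

Jan 20, 1876 is a Thursday.
3567 mod 7 = 4, so 3567 days after a Thursday is Thursday + 4 = Monday.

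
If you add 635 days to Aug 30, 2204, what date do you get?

+365 (one year) → Aug 30, 2205 (270 left).
Aug has 31 days: +2 → Sep 1, 2205 (268 left).
Sep has 30 days: +30 → Oct 1, 2205 (238 left).
Oct has 31 days: +31 → Nov 1, 2205 (207 left).
Nov has 30 days: +30 → Dec 1, 2205 (177 left).
Dec has 31 days: +31 → Jan 1, 2206 (146 left).
Jan has 31 days: +31 → Feb 1, 2206 (115 left).
Feb has 28 days: +28 → Mar 1, 2206 (87 left).
Mar has 31 days: +31 → Apr 1, 2206 (56 left).
Apr has 30 days: +30 → May 1, 2206 (26 left).
+26 → May 27, 2206.

May 27, 2206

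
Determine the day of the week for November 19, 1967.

Doomsday rule: the anchor day for the 1900s is Wednesday. For year 67: 67÷12 = 5 r 7, and 7÷4 = 1, so 5+7+1 = 13.
Wednesday + 13 ≡ Tuesday — that's 1967's doomsday.
In November the doomsday date is Nov 7.
Nov 19 is 12 days after Nov 7; 12 mod 7 = 5, so Tuesday + 5 = Sunday.

Sunday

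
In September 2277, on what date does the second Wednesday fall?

September 12, 2277

September 1, 2277 is a Saturday.
The first Wednesday is therefore September 5 (4 days later).
The second Wednesday is 5 + 1×7 = September 12.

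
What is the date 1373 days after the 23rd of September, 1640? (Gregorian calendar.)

June 27, 1644

+365 (one year) → Sep 23, 1641 (1008 left).
+365 (one year) → Sep 23, 1642 (643 left).
+365 (one year) → Sep 23, 1643 (278 left).
Sep has 30 days: +8 → Oct 1, 1643 (270 left).
Oct has 31 days: +31 → Nov 1, 1643 (239 left).
Nov has 30 days: +30 → Dec 1, 1643 (209 left).
Dec has 31 days: +31 → Jan 1, 1644 (178 left).
Jan has 31 days: +31 → Feb 1, 1644 (147 left).
Feb has 29 days: +29 → Mar 1, 1644 (118 left).
Mar has 31 days: +31 → Apr 1, 1644 (87 left).
Apr has 30 days: +30 → May 1, 1644 (57 left).
May has 31 days: +31 → Jun 1, 1644 (26 left).
+26 → Jun 27, 1644.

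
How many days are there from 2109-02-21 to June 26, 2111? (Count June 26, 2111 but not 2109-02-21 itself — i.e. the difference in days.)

Feb 21, 2109 → Feb 21, 2110: 365 days.
Feb 21, 2110 → Feb 21, 2111: 365 days.
Feb 21, 2111 → Mar 21, 2111: 28 days (February has 28).
Mar 21, 2111 → Apr 21, 2111: 31 days (March has 31).
Apr 21, 2111 → May 21, 2111: 30 days (April has 30).
May 21, 2111 → Jun 21, 2111: 31 days (May has 31).
Jun 21, 2111 → Jun 26, 2111: 5 days.
Total: 855 days.

855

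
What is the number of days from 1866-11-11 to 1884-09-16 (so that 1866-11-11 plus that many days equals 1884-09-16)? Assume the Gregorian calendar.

Nov 11, 1866 → Nov 11, 1867: 365 days.
Nov 11, 1867 → Nov 11, 1868: 366 days (Feb 29, 1868 is in that span).
Nov 11, 1868 → Nov 11, 1869: 365 days.
Nov 11, 1869 → Nov 11, 1870: 365 days.
Nov 11, 1870 → Nov 11, 1871: 365 days.
Nov 11, 1871 → Nov 11, 1872: 366 days (Feb 29, 1872 is in that span).
Nov 11, 1872 → Nov 11, 1873: 365 days.
Nov 11, 1873 → Nov 11, 1874: 365 days.
Nov 11, 1874 → Nov 11, 1875: 365 days.
Nov 11, 1875 → Nov 11, 1876: 366 days (Feb 29, 1876 is in that span).
Nov 11, 1876 → Nov 11, 1877: 365 days.
Nov 11, 1877 → Nov 11, 1878: 365 days.
Nov 11, 1878 → Nov 11, 1879: 365 days.
Nov 11, 1879 → Nov 11, 1880: 366 days (Feb 29, 1880 is in that span).
Nov 11, 1880 → Nov 11, 1881: 365 days.
Nov 11, 1881 → Nov 11, 1882: 365 days.
Nov 11, 1882 → Nov 11, 1883: 365 days.
Nov 11, 1883 → Dec 11, 1883: 30 days (November has 30).
Dec 11, 1883 → Jan 11, 1884: 31 days (December has 31).
Jan 11, 1884 → Feb 11, 1884: 31 days (January has 31).
Feb 11, 1884 → Mar 11, 1884: 29 days (February has 29).
Mar 11, 1884 → Apr 11, 1884: 31 days (March has 31).
Apr 11, 1884 → May 11, 1884: 30 days (April has 30).
May 11, 1884 → Jun 11, 1884: 31 days (May has 31).
Jun 11, 1884 → Jul 11, 1884: 30 days (June has 30).
Jul 11, 1884 → Aug 11, 1884: 31 days (July has 31).
Aug 11, 1884 → Sep 11, 1884: 31 days (August has 31).
Sep 11, 1884 → Sep 16, 1884: 5 days.
Total: 6519 days.

6519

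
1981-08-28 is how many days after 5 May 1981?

115

May 5, 1981 → Jun 5, 1981: 31 days (May has 31).
Jun 5, 1981 → Jul 5, 1981: 30 days (June has 30).
Jul 5, 1981 → Aug 5, 1981: 31 days (July has 31).
Aug 5, 1981 → Aug 28, 1981: 23 days.
Total: 115 days.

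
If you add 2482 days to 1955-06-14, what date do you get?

March 31, 1962

+366 (one year; includes Feb 29, 1956) → Jun 14, 1956 (2116 left).
+365 (one year) → Jun 14, 1957 (1751 left).
+365 (one year) → Jun 14, 1958 (1386 left).
+365 (one year) → Jun 14, 1959 (1021 left).
+366 (one year; includes Feb 29, 1960) → Jun 14, 1960 (655 left).
+365 (one year) → Jun 14, 1961 (290 left).
Jun has 30 days: +17 → Jul 1, 1961 (273 left).
Jul has 31 days: +31 → Aug 1, 1961 (242 left).
Aug has 31 days: +31 → Sep 1, 1961 (211 left).
Sep has 30 days: +30 → Oct 1, 1961 (181 left).
Oct has 31 days: +31 → Nov 1, 1961 (150 left).
Nov has 30 days: +30 → Dec 1, 1961 (120 left).
Dec has 31 days: +31 → Jan 1, 1962 (89 left).
Jan has 31 days: +31 → Feb 1, 1962 (58 left).
Feb has 28 days: +28 → Mar 1, 1962 (30 left).
+30 → Mar 31, 1962.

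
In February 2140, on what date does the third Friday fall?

February 19, 2140

February 1, 2140 is a Monday.
The first Friday is therefore February 5 (4 days later).
The third Friday is 5 + 2×7 = February 19.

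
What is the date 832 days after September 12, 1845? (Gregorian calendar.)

December 23, 1847

+365 (one year) → Sep 12, 1846 (467 left).
+365 (one year) → Sep 12, 1847 (102 left).
Sep has 30 days: +19 → Oct 1, 1847 (83 left).
Oct has 31 days: +31 → Nov 1, 1847 (52 left).
Nov has 30 days: +30 → Dec 1, 1847 (22 left).
+22 → Dec 23, 1847.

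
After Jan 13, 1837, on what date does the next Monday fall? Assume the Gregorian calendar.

Jan 13, 1837 is a Friday.
From Friday to the next Monday is 3 days.
Jan 13, 1837 + 3 = Jan 16, 1837.

January 16, 1837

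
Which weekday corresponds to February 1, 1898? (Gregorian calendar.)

Tuesday

January 1, 1898 is a Saturday.
Jan 1, 1898 → Feb 1, 1898: 31 days.
Total: 31 days.
31 mod 7 = 3, so Saturday + 3 = Tuesday.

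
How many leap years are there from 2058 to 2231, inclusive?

Multiples of 4 in [2058,2231]: 43.
Of those, multiples of 100: 2 (not leap unless ÷400).
Multiples of 400: 0.
Leap years = 43 − 2 + 0 = 41.

41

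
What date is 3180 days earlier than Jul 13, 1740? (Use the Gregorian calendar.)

−366 (one year; includes Feb 29, 1740) → Jul 13, 1739 (2814 left).
−365 (one year) → Jul 13, 1738 (2449 left).
−365 (one year) → Jul 13, 1737 (2084 left).
−365 (one year) → Jul 13, 1736 (1719 left).
−366 (one year; includes Feb 29, 1736) → Jul 13, 1735 (1353 left).
−365 (one year) → Jul 13, 1734 (988 left).
−365 (one year) → Jul 13, 1733 (623 left).
−365 (one year) → Jul 13, 1732 (258 left).
−13 → Jun 30, 1732 (end of Jun, 30 days; 245 left).
−30 → May 31, 1732 (end of May, 31 days; 215 left).
−31 → Apr 30, 1732 (end of Apr, 30 days; 184 left).
−30 → Mar 31, 1732 (end of Mar, 31 days; 154 left).
−31 → Feb 29, 1732 (end of Feb, 29 days; 123 left).
−29 → Jan 31, 1732 (end of Jan, 31 days; 94 left).
−31 → Dec 31, 1731 (end of Dec, 31 days; 63 left).
−31 → Nov 30, 1731 (end of Nov, 30 days; 32 left).
−30 → Oct 31, 1731 (end of Oct, 31 days; 2 left).
−2 → Oct 29, 1731.

October 29, 1731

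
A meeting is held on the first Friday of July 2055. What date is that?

July 2, 2055

July 1, 2055 is a Thursday.
The first Friday is therefore July 2 (1 days later).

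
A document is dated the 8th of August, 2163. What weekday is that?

Doomsday rule: the anchor day for the 2100s is Sunday. For year 63: 63÷12 = 5 r 3, and 3÷4 = 0, so 5+3+0 = 8.
Sunday + 8 ≡ Monday — that's 2163's doomsday.
In August the doomsday date is Aug 8.
Aug 8 is the doomsday itself: Monday.

Monday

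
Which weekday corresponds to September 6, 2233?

Friday

January 1, 2233 is a Tuesday.
Jan 1, 2233 → Feb 1, 2233: 31 days (January has 31).
Feb 1, 2233 → Mar 1, 2233: 28 days (February has 28).
Mar 1, 2233 → Apr 1, 2233: 31 days (March has 31).
Apr 1, 2233 → May 1, 2233: 30 days (April has 30).
May 1, 2233 → Jun 1, 2233: 31 days (May has 31).
Jun 1, 2233 → Jul 1, 2233: 30 days (June has 30).
Jul 1, 2233 → Aug 1, 2233: 31 days (July has 31).
Aug 1, 2233 → Sep 1, 2233: 31 days (August has 31).
Sep 1, 2233 → Sep 6, 2233: 5 days.
Total: 248 days.
248 mod 7 = 3, so Tuesday + 3 = Friday.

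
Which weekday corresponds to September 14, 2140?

Wednesday

Doomsday rule: the anchor day for the 2100s is Sunday. For year 40: 40÷12 = 3 r 4, and 4÷4 = 1, so 3+4+1 = 8.
Sunday + 8 ≡ Monday — that's 2140's doomsday.
In September the doomsday date is Sep 5.
Sep 14 is 9 days after Sep 5; 9 mod 7 = 2, so Monday + 2 = Wednesday.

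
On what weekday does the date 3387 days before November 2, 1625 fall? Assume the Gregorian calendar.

Nov 2, 1625 is a Sunday.
3387 mod 7 = 6, so 3387 days before a Sunday is Sunday − 6 = Monday.

Monday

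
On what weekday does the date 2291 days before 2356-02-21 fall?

Sunday

First find the weekday of Feb 21, 2356. Doomsday rule: the anchor day for the 2300s is Wednesday. For year 56: 56÷12 = 4 r 8, and 8÷4 = 2, so 4+8+2 = 14.
Wednesday + 14 ≡ Wednesday — that's 2356's doomsday.
In February the doomsday date is Feb 29 (2356 is a leap year (divisible by 4)).
Feb 21 is 8 days before Feb 29; 8 mod 7 = 1, so Wednesday − 1 = Tuesday.
2291 mod 7 = 2, so 2291 days before a Tuesday is Tuesday − 2 = Sunday.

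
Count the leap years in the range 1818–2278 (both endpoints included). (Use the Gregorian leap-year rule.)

Multiples of 4 in [1818,2278]: 115.
Of those, multiples of 100: 4 (not leap unless ÷400).
Multiples of 400: 1.
Leap years = 115 − 4 + 1 = 112.

112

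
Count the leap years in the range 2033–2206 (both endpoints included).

Multiples of 4 in [2033,2206]: 43.
Of those, multiples of 100: 2 (not leap unless ÷400).
Multiples of 400: 0.
Leap years = 43 − 2 + 0 = 41.

41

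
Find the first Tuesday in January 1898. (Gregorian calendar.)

January 1, 1898 is a Saturday.
The first Tuesday is therefore January 4 (3 days later).

January 4, 1898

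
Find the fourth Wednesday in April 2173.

April 1, 2173 is a Thursday.
The first Wednesday is therefore April 7 (6 days later).
The fourth Wednesday is 7 + 3×7 = April 28.

April 28, 2173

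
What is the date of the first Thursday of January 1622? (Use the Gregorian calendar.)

January 6, 1622

January 1, 1622 is a Saturday.
The first Thursday is therefore January 6 (5 days later).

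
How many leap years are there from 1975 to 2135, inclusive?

Multiples of 4 in [1975,2135]: 40.
Of those, multiples of 100: 2 (not leap unless ÷400).
Multiples of 400: 1.
Leap years = 40 − 2 + 1 = 39.

39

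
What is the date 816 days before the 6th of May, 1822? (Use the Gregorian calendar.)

February 10, 1820

−365 (one year) → May 6, 1821 (451 left).
−365 (one year) → May 6, 1820 (86 left).
−6 → Apr 30, 1820 (end of Apr, 30 days; 80 left).
−30 → Mar 31, 1820 (end of Mar, 31 days; 50 left).
−31 → Feb 29, 1820 (end of Feb, 29 days; 19 left).
−19 → Feb 10, 1820.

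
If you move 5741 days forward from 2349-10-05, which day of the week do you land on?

Oct 5, 2349 is a Wednesday.
5741 mod 7 = 1, so 5741 days after a Wednesday is Wednesday + 1 = Thursday.

Thursday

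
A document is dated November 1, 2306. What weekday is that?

Doomsday rule: the anchor day for the 2300s is Wednesday. For year 06: 6÷12 = 0 r 6, and 6÷4 = 1, so 0+6+1 = 7.
Wednesday + 7 ≡ Wednesday — that's 2306's doomsday.
In November the doomsday date is Nov 7.
Nov 1 is 6 days before Nov 7; 6 mod 7 = 6, so Wednesday − 6 = Thursday.

Thursday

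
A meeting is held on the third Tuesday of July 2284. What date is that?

July 15, 2284

July 1, 2284 is a Tuesday.
The first Tuesday is therefore July 1 (same day).
The third Tuesday is 1 + 2×7 = July 15.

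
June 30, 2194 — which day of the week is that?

Doomsday rule: the anchor day for the 2100s is Sunday. For year 94: 94÷12 = 7 r 10, and 10÷4 = 2, so 7+10+2 = 19.
Sunday + 19 ≡ Friday — that's 2194's doomsday.
In June the doomsday date is Jun 6.
Jun 30 is 24 days after Jun 6; 24 mod 7 = 3, so Friday + 3 = Monday.

Monday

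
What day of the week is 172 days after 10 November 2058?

First find the weekday of Nov 10, 2058. Doomsday rule: the anchor day for the 2000s is Tuesday. For year 58: 58÷12 = 4 r 10, and 10÷4 = 2, so 4+10+2 = 16.
Tuesday + 16 ≡ Thursday — that's 2058's doomsday.
In November the doomsday date is Nov 7.
Nov 10 is 3 days after Nov 7; 3 mod 7 = 3, so Thursday + 3 = Sunday.
172 mod 7 = 4, so 172 days after a Sunday is Sunday + 4 = Thursday.

Thursday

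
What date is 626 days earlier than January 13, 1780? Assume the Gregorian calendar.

April 27, 1778

−365 (one year) → Jan 13, 1779 (261 left).
−13 → Dec 31, 1778 (end of Dec, 31 days; 248 left).
−31 → Nov 30, 1778 (end of Nov, 30 days; 217 left).
−30 → Oct 31, 1778 (end of Oct, 31 days; 187 left).
−31 → Sep 30, 1778 (end of Sep, 30 days; 156 left).
−30 → Aug 31, 1778 (end of Aug, 31 days; 126 left).
−31 → Jul 31, 1778 (end of Jul, 31 days; 95 left).
−31 → Jun 30, 1778 (end of Jun, 30 days; 64 left).
−30 → May 31, 1778 (end of May, 31 days; 34 left).
−31 → Apr 30, 1778 (end of Apr, 30 days; 3 left).
−3 → Apr 27, 1778.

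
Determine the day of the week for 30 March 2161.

Monday

January 1, 2161 is a Thursday.
Jan 1, 2161 → Feb 1, 2161: 31 days (January has 31).
Feb 1, 2161 → Mar 1, 2161: 28 days (February has 28).
Mar 1, 2161 → Mar 30, 2161: 29 days.
Total: 88 days.
88 mod 7 = 4, so Thursday + 4 = Monday.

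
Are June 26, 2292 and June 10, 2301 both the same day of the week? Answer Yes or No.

From Jun 26, 2292 to Jun 10, 2301 is 3270 days.
3270 mod 7 = 1, so they are different weekdays.
(Jun 26, 2292 is a Sunday; Jun 10, 2301 is a Monday.)

No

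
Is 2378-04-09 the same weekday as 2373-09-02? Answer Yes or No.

Yes

From Sep 2, 2373 to Apr 9, 2378 is 1680 days.
1680 mod 7 = 0, so they are the same weekday.
(Sep 2, 2373 is a Sunday; Apr 9, 2378 is a Sunday.)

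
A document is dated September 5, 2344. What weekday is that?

Doomsday rule: the anchor day for the 2300s is Wednesday. For year 44: 44÷12 = 3 r 8, and 8÷4 = 2, so 3+8+2 = 13.
Wednesday + 13 ≡ Tuesday — that's 2344's doomsday.
In September the doomsday date is Sep 5.
Sep 5 is the doomsday itself: Tuesday.

Tuesday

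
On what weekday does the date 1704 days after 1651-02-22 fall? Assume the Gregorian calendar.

Saturday

First find the weekday of Feb 22, 1651. Doomsday rule: the anchor day for the 1600s is Tuesday. For year 51: 51÷12 = 4 r 3, and 3÷4 = 0, so 4+3+0 = 7.
Tuesday + 7 ≡ Tuesday — that's 1651's doomsday.
In February the doomsday date is Feb 28 (1651 is not a leap year).
Feb 22 is 6 days before Feb 28; 6 mod 7 = 6, so Tuesday − 6 = Wednesday.
1704 mod 7 = 3, so 1704 days after a Wednesday is Wednesday + 3 = Saturday.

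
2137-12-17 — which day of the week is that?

Doomsday rule: the anchor day for the 2100s is Sunday. For year 37: 37÷12 = 3 r 1, and 1÷4 = 0, so 3+1+0 = 4.
Sunday + 4 ≡ Thursday — that's 2137's doomsday.
In December the doomsday date is Dec 12.
Dec 17 is 5 days after Dec 12; 5 mod 7 = 5, so Thursday + 5 = Tuesday.

Tuesday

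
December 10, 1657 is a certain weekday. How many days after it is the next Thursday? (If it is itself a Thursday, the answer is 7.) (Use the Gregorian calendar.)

3

Dec 10, 1657 is a Monday.
From Monday to the next Thursday is 3 days.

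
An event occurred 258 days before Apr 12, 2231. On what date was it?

July 28, 2230

−12 → Mar 31, 2231 (end of Mar, 31 days; 246 left).
−31 → Feb 28, 2231 (end of Feb, 28 days; 215 left).
−28 → Jan 31, 2231 (end of Jan, 31 days; 187 left).
−31 → Dec 31, 2230 (end of Dec, 31 days; 156 left).
−31 → Nov 30, 2230 (end of Nov, 30 days; 125 left).
−30 → Oct 31, 2230 (end of Oct, 31 days; 95 left).
−31 → Sep 30, 2230 (end of Sep, 30 days; 64 left).
−30 → Aug 31, 2230 (end of Aug, 31 days; 34 left).
−31 → Jul 31, 2230 (end of Jul, 31 days; 3 left).
−3 → Jul 28, 2230.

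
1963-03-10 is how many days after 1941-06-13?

Jun 13, 1941 → Jun 13, 1942: 365 days.
Jun 13, 1942 → Jun 13, 1943: 365 days.
Jun 13, 1943 → Jun 13, 1944: 366 days (Feb 29, 1944 is in that span).
Jun 13, 1944 → Jun 13, 1945: 365 days.
Jun 13, 1945 → Jun 13, 1946: 365 days.
Jun 13, 1946 → Jun 13, 1947: 365 days.
Jun 13, 1947 → Jun 13, 1948: 366 days (Feb 29, 1948 is in that span).
Jun 13, 1948 → Jun 13, 1949: 365 days.
Jun 13, 1949 → Jun 13, 1950: 365 days.
Jun 13, 1950 → Jun 13, 1951: 365 days.
Jun 13, 1951 → Jun 13, 1952: 366 days (Feb 29, 1952 is in that span).
Jun 13, 1952 → Jun 13, 1953: 365 days.
Jun 13, 1953 → Jun 13, 1954: 365 days.
Jun 13, 1954 → Jun 13, 1955: 365 days.
Jun 13, 1955 → Jun 13, 1956: 366 days (Feb 29, 1956 is in that span).
Jun 13, 1956 → Jun 13, 1957: 365 days.
Jun 13, 1957 → Jun 13, 1958: 365 days.
Jun 13, 1958 → Jun 13, 1959: 365 days.
Jun 13, 1959 → Jun 13, 1960: 366 days (Feb 29, 1960 is in that span).
Jun 13, 1960 → Jun 13, 1961: 365 days.
Jun 13, 1961 → Jun 13, 1962: 365 days.
Jun 13, 1962 → Jul 13, 1962: 30 days (June has 30).
Jul 13, 1962 → Aug 13, 1962: 31 days (July has 31).
Aug 13, 1962 → Sep 13, 1962: 31 days (August has 31).
Sep 13, 1962 → Oct 13, 1962: 30 days (September has 30).
Oct 13, 1962 → Nov 13, 1962: 31 days (October has 31).
Nov 13, 1962 → Dec 13, 1962: 30 days (November has 30).
Dec 13, 1962 → Jan 13, 1963: 31 days (December has 31).
Jan 13, 1963 → Feb 13, 1963: 31 days (January has 31).
Feb 13, 1963 → Mar 10, 1963: 25 days.
Total: 7940 days.

7940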